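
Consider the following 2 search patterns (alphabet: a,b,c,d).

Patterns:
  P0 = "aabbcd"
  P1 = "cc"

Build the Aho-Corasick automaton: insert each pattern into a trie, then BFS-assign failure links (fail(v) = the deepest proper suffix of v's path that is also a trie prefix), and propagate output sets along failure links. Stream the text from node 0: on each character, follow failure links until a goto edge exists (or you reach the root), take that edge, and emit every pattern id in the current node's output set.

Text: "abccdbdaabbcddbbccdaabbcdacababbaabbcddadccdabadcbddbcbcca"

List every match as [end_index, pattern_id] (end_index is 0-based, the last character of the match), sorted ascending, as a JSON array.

Build automaton:
Trie nodes:
  0='ε' goto a→1 c→7
  1='a' goto a→2
  2='aa' goto b→3
  3='aab' goto b→4
  4='aabb' goto c→5
  5='aabbc' goto d→6
  6='aabbcd' goto ·  ←P0
  7='c' goto c→8
  8='cc' goto ·  ←P1

BFS fail/out derivation:
  fail(1) 'a': from fail(0)=0 chase 'a': 0 ⇒ 0;  out=∅∪out(0)=∅
  fail(7) 'c': from fail(0)=0 chase 'c': 0 ⇒ 0;  out=∅∪out(0)=∅
  fail(2) 'aa': from fail(1)=0 chase 'a': 0 ⇒ 1;  out=∅∪out(1)=∅
  fail(8) 'cc': from fail(7)=0 chase 'c': 0 ⇒ 7;  out={1}∪out(7)={1}
  fail(3) 'aab': from fail(2)=1 chase 'b': 1→0 ⇒ 0;  out=∅∪out(0)=∅
  fail(4) 'aabb': from fail(3)=0 chase 'b': 0 ⇒ 0;  out=∅∪out(0)=∅
  fail(5) 'aabbc': from fail(4)=0 chase 'c': 0 ⇒ 7;  out=∅∪out(7)=∅
  fail(6) 'aabbcd': from fail(5)=7 chase 'd': 7→0 ⇒ 0;  out={0}∪out(0)={0}

Text stream:
pos 0 'a': at 1
pos 1 'b': at 0 (via fail)
pos 2 'c': at 7
pos 3 'c': at 8  ** P1@[2:3]
pos 4 'd': at 0 (via fail)
pos 5 'b': at 0
pos 6 'd': at 0
pos 7 'a': at 1
pos 8 'a': at 2
pos 9 'b': at 3
pos 10 'b': at 4
pos 11 'c': at 5
pos 12 'd': at 6  ** P0@[7:12]
pos 13 'd': at 0 (via fail)
pos 14 'b': at 0
pos 15 'b': at 0
pos 16 'c': at 7
pos 17 'c': at 8  ** P1@[16:17]
pos 18 'd': at 0 (via fail)
pos 19 'a': at 1
pos 20 'a': at 2
pos 21 'b': at 3
pos 22 'b': at 4
pos 23 'c': at 5
pos 24 'd': at 6  ** P0@[19:24]
pos 25 'a': at 1 (via fail)
pos 26 'c': at 7 (via fail)
pos 27 'a': at 1 (via fail)
pos 28 'b': at 0 (via fail)
pos 29 'a': at 1
pos 30 'b': at 0 (via fail)
pos 31 'b': at 0
pos 32 'a': at 1
pos 33 'a': at 2
pos 34 'b': at 3
pos 35 'b': at 4
pos 36 'c': at 5
pos 37 'd': at 6  ** P0@[32:37]
pos 38 'd': at 0 (via fail)
pos 39 'a': at 1
pos 40 'd': at 0 (via fail)
pos 41 'c': at 7
pos 42 'c': at 8  ** P1@[41:42]
pos 43 'd': at 0 (via fail)
pos 44 'a': at 1
pos 45 'b': at 0 (via fail)
pos 46 'a': at 1
pos 47 'd': at 0 (via fail)
pos 48 'c': at 7
pos 49 'b': at 0 (via fail)
pos 50 'd': at 0
pos 51 'd': at 0
pos 52 'b': at 0
pos 53 'c': at 7
pos 54 'b': at 0 (via fail)
pos 55 'c': at 7
pos 56 'c': at 8  ** P1@[55:56]
pos 57 'a': at 1 (via fail)

All matches (sorted): [[3,1],[12,0],[17,1],[24,0],[37,0],[42,1],[56,1]]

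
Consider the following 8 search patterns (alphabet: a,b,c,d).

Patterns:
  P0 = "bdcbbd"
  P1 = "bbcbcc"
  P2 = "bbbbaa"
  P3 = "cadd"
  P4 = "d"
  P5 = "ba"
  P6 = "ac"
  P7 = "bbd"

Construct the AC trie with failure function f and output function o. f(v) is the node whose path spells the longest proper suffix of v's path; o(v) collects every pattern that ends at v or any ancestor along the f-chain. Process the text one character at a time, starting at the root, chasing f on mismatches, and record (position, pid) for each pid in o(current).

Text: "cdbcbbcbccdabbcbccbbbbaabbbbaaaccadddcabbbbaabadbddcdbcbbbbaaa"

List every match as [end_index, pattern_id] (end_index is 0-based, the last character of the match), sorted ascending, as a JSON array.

Build:
Trie nodes:
  n0 'ε': a→22 b→1 c→16 d→20
  n1 'b': a→21 b→7 d→2
  n2 'bd': c→3
  n3 'bdc': b→4
  n4 'bdcb': b→5
  n5 'bdcbb': d→6
  n6 'bdcbbd': ·  [P0 ends]
  n7 'bb': b→12 c→8 d→24
  n8 'bbc': b→9
  n9 'bbcb': c→10
  n10 'bbcbc': c→11
  n11 'bbcbcc': ·  [P1 ends]
  n12 'bbb': b→13
  n13 'bbbb': a→14
  n14 'bbbba': a→15
  n15 'bbbbaa': ·  [P2 ends]
  n16 'c': a→17
  n17 'ca': d→18
  n18 'cad': d→19
  n19 'cadd': ·  [P3 ends]
  n20 'd': ·  [P4 ends]
  n21 'ba': ·  [P5 ends]
  n22 'a': c→23
  n23 'ac': ·  [P6 ends]
  n24 'bbd': ·  [P7 ends]

BFS fail/out derivation:
  fail(1) 'b': from fail(0)=0 chase 'b': 0 ⇒ 0;  out=∅∪out(0)=∅
  fail(16) 'c': from fail(0)=0 chase 'c': 0 ⇒ 0;  out=∅∪out(0)=∅
  fail(20) 'd': from fail(0)=0 chase 'd': 0 ⇒ 0;  out={4}∪out(0)={4}
  fail(22) 'a': from fail(0)=0 chase 'a': 0 ⇒ 0;  out=∅∪out(0)=∅
  fail(2) 'bd': from fail(1)=0 chase 'd': 0 ⇒ 20;  out=∅∪out(20)={4}
  fail(7) 'bb': from fail(1)=0 chase 'b': 0 ⇒ 1;  out=∅∪out(1)=∅
  fail(17) 'ca': from fail(16)=0 chase 'a': 0 ⇒ 22;  out=∅∪out(22)=∅
  fail(21) 'ba': from fail(1)=0 chase 'a': 0 ⇒ 22;  out={5}∪out(22)={5}
  fail(23) 'ac': from fail(22)=0 chase 'c': 0 ⇒ 16;  out={6}∪out(16)={6}
  fail(3) 'bdc': from fail(2)=20 chase 'c': 20→0 ⇒ 16;  out=∅∪out(16)=∅
  fail(8) 'bbc': from fail(7)=1 chase 'c': 1→0 ⇒ 16;  out=∅∪out(16)=∅
  fail(12) 'bbb': from fail(7)=1 chase 'b': 1 ⇒ 7;  out=∅∪out(7)=∅
  fail(18) 'cad': from fail(17)=22 chase 'd': 22→0 ⇒ 20;  out=∅∪out(20)={4}
  fail(24) 'bbd': from fail(7)=1 chase 'd': 1 ⇒ 2;  out={7}∪out(2)={4,7}
  fail(4) 'bdcb': from fail(3)=16 chase 'b': 16→0 ⇒ 1;  out=∅∪out(1)=∅
  fail(9) 'bbcb': from fail(8)=16 chase 'b': 16→0 ⇒ 1;  out=∅∪out(1)=∅
  fail(13) 'bbbb': from fail(12)=7 chase 'b': 7 ⇒ 12;  out=∅∪out(12)=∅
  fail(19) 'cadd': from fail(18)=20 chase 'd': 20→0 ⇒ 20;  out={3}∪out(20)={3,4}
  fail(5) 'bdcbb': from fail(4)=1 chase 'b': 1 ⇒ 7;  out=∅∪out(7)=∅
  fail(10) 'bbcbc': from fail(9)=1 chase 'c': 1→0 ⇒ 16;  out=∅∪out(16)=∅
  fail(14) 'bbbba': from fail(13)=12 chase 'a': 12→7→1 ⇒ 21;  out=∅∪out(21)={5}
  fail(6) 'bdcbbd': from fail(5)=7 chase 'd': 7 ⇒ 24;  out={0}∪out(24)={0,4,7}
  fail(11) 'bbcbcc': from fail(10)=16 chase 'c': 16→0 ⇒ 16;  out={1}∪out(16)={1}
  fail(15) 'bbbbaa': from fail(14)=21 chase 'a': 21→22→0 ⇒ 22;  out={2}∪out(22)={2}

Scan:
i=0 'c': node 0→16
i=1 'd': node 16→20 ·f  → match P4@[1:1]
i=2 'b': node 20→1 ·f
i=3 'c': node 1→16 ·f
i=4 'b': node 16→1 ·f
i=5 'b': node 1→7
i=6 'c': node 7→8
i=7 'b': node 8→9
i=8 'c': node 9→10
i=9 'c': node 10→11  → match P1@[4:9]
i=10 'd': node 11→20 ·f  → match P4@[10:10]
i=11 'a': node 20→22 ·f
i=12 'b': node 22→1 ·f
i=13 'b': node 1→7
i=14 'c': node 7→8
i=15 'b': node 8→9
i=16 'c': node 9→10
i=17 'c': node 10→11  → match P1@[12:17]
i=18 'b': node 11→1 ·f
i=19 'b': node 1→7
i=20 'b': node 7→12
i=21 'b': node 12→13
i=22 'a': node 13→14  → match P5@[21:22]
i=23 'a': node 14→15  → match P2@[18:23]
i=24 'b': node 15→1 ·f
i=25 'b': node 1→7
i=26 'b': node 7→12
i=27 'b': node 12→13
i=28 'a': node 13→14  → match P5@[27:28]
i=29 'a': node 14→15  → match P2@[24:29]
i=30 'a': node 15→22 ·f
i=31 'c': node 22→23  → match P6@[30:31]
i=32 'c': node 23→16 ·f
i=33 'a': node 16→17
i=34 'd': node 17→18  → match P4@[34:34]
i=35 'd': node 18→19  → match P3@[32:35],P4@[35:35]
i=36 'd': node 19→20 ·f  → match P4@[36:36]
i=37 'c': node 20→16 ·f
i=38 'a': node 16→17
i=39 'b': node 17→1 ·f
i=40 'b': node 1→7
i=41 'b': node 7→12
i=42 'b': node 12→13
i=43 'a': node 13→14  → match P5@[42:43]
i=44 'a': node 14→15  → match P2@[39:44]
i=45 'b': node 15→1 ·f
i=46 'a': node 1→21  → match P5@[45:46]
i=47 'd': node 21→20 ·f  → match P4@[47:47]
i=48 'b': node 20→1 ·f
i=49 'd': node 1→2  → match P4@[49:49]
i=50 'd': node 2→20 ·f  → match P4@[50:50]
i=51 'c': node 20→16 ·f
i=52 'd': node 16→20 ·f  → match P4@[52:52]
i=53 'b': node 20→1 ·f
i=54 'c': node 1→16 ·f
i=55 'b': node 16→1 ·f
i=56 'b': node 1→7
i=57 'b': node 7→12
i=58 'b': node 12→13
i=59 'a': node 13→14  → match P5@[58:59]
i=60 'a': node 14→15  → match P2@[55:60]
i=61 'a': node 15→22 ·f

Matches: [[1,4],[9,1],[10,4],[17,1],[22,5],[23,2],[28,5],[29,2],[31,6],[34,4],[35,3],[35,4],[36,4],[43,5],[44,2],[46,5],[47,4],[49,4],[50,4],[52,4],[59,5],[60,2]]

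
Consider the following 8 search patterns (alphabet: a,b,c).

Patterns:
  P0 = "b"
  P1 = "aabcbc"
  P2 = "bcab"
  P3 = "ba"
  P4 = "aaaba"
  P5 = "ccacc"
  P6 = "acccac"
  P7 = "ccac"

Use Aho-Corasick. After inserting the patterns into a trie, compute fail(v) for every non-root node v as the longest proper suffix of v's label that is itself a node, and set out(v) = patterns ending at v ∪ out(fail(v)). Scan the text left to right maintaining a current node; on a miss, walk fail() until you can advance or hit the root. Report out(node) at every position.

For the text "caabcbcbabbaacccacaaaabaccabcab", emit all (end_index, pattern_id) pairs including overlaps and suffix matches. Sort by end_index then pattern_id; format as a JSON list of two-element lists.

Build:
Trie (insert patterns):
  n0 'ε': a→2 b→1 c→15
  n1 'b': a→11 c→8  ←P0
  n2 'a': a→3 c→20
  n3 'aa': a→12 b→4
  n4 'aab': c→5
  n5 'aabc': b→6
  n6 'aabcb': c→7
  n7 'aabcbc': ·  ←P1
  n8 'bc': a→9
  n9 'bca': b→10
  n10 'bcab': ·  ←P2
  n11 'ba': ·  ←P3
  n12 'aaa': b→13
  n13 'aaab': a→14
  n14 'aaaba': ·  ←P4
  n15 'c': c→16
  n16 'cc': a→17
  n17 'cca': c→18
  n18 'ccac': c→19  ←P7
  n19 'ccacc': ·  ←P5
  n20 'ac': c→21
  n21 'acc': c→22
  n22 'accc': a→23
  n23 'accca': c→24
  n24 'acccac': ·  ←P6

BFS fail/out derivation:
  n1('b'): parent n0 fail=0; on 'b' 0 → fail=0;  out {0}∪∅={0}
  n2('a'): parent n0 fail=0; on 'a' 0 → fail=0;  out ∅∪∅=∅
  n15('c'): parent n0 fail=0; on 'c' 0 → fail=0;  out ∅∪∅=∅
  n3('aa'): parent n2 fail=0; on 'a' 0 → fail=2;  out ∅∪∅=∅
  n8('bc'): parent n1 fail=0; on 'c' 0 → fail=15;  out ∅∪∅=∅
  n11('ba'): parent n1 fail=0; on 'a' 0 → fail=2;  out {3}∪∅={3}
  n16('cc'): parent n15 fail=0; on 'c' 0 → fail=15;  out ∅∪∅=∅
  n20('ac'): parent n2 fail=0; on 'c' 0 → fail=15;  out ∅∪∅=∅
  n4('aab'): parent n3 fail=2; on 'b' 2→0 → fail=1;  out ∅∪{0}={0}
  n9('bca'): parent n8 fail=15; on 'a' 15→0 → fail=2;  out ∅∪∅=∅
  n12('aaa'): parent n3 fail=2; on 'a' 2 → fail=3;  out ∅∪∅=∅
  n17('cca'): parent n16 fail=15; on 'a' 15→0 → fail=2;  out ∅∪∅=∅
  n21('acc'): parent n20 fail=15; on 'c' 15 → fail=16;  out ∅∪∅=∅
  n5('aabc'): parent n4 fail=1; on 'c' 1 → fail=8;  out ∅∪∅=∅
  n10('bcab'): parent n9 fail=2; on 'b' 2→0 → fail=1;  out {2}∪{0}={0,2}
  n13('aaab'): parent n12 fail=3; on 'b' 3 → fail=4;  out ∅∪{0}={0}
  n18('ccac'): parent n17 fail=2; on 'c' 2 → fail=20;  out {7}∪∅={7}
  n22('accc'): parent n21 fail=16; on 'c' 16→15 → fail=16;  out ∅∪∅=∅
  n6('aabcb'): parent n5 fail=8; on 'b' 8→15→0 → fail=1;  out ∅∪{0}={0}
  n14('aaaba'): parent n13 fail=4; on 'a' 4→1 → fail=11;  out {4}∪{3}={3,4}
  n19('ccacc'): parent n18 fail=20; on 'c' 20 → fail=21;  out {5}∪∅={5}
  n23('accca'): parent n22 fail=16; on 'a' 16 → fail=17;  out ∅∪∅=∅
  n7('aabcbc'): parent n6 fail=1; on 'c' 1 → fail=8;  out {1}∪∅={1}
  n24('acccac'): parent n23 fail=17; on 'c' 17 → fail=18;  out {6}∪{7}={6,7}

Run:
i=0 'c': node 0→15
i=1 'a': node 15→2 ·f
i=2 'a': node 2→3
i=3 'b': node 3→4  → match P0@[3:3]
i=4 'c': node 4→5
i=5 'b': node 5→6  → match P0@[5:5]
i=6 'c': node 6→7  → match P1@[1:6]
i=7 'b': node 7→1 ·f  → match P0@[7:7]
i=8 'a': node 1→11  → match P3@[7:8]
i=9 'b': node 11→1 ·f  → match P0@[9:9]
i=10 'b': node 1→1 ·f  → match P0@[10:10]
i=11 'a': node 1→11  → match P3@[10:11]
i=12 'a': node 11→3 ·f
i=13 'c': node 3→20 ·f
i=14 'c': node 20→21
i=15 'c': node 21→22
i=16 'a': node 22→23
i=17 'c': node 23→24  → match P6@[12:17],P7@[14:17]
i=18 'a': node 24→2 ·f
i=19 'a': node 2→3
i=20 'a': node 3→12
i=21 'a': node 12→12 ·f
i=22 'b': node 12→13  → match P0@[22:22]
i=23 'a': node 13→14  → match P3@[22:23],P4@[19:23]
i=24 'c': node 14→20 ·f
i=25 'c': node 20→21
i=26 'a': node 21→17 ·f
i=27 'b': node 17→1 ·f  → match P0@[27:27]
i=28 'c': node 1→8
i=29 'a': node 8→9
i=30 'b': node 9→10  → match P0@[30:30],P2@[27:30]

Result: [[3,0],[5,0],[6,1],[7,0],[8,3],[9,0],[10,0],[11,3],[17,6],[17,7],[22,0],[23,3],[23,4],[27,0],[30,0],[30,2]]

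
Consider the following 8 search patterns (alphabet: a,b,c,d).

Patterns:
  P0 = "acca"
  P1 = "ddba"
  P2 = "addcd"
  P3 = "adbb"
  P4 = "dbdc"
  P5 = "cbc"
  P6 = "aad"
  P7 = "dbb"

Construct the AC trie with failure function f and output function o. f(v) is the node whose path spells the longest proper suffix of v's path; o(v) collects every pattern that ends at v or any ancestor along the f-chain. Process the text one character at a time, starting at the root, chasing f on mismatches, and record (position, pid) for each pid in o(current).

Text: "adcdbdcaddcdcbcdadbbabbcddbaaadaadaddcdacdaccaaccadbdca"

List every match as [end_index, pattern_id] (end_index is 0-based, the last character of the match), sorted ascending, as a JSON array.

Build:
Trie (insert patterns):
  n0 'ε': a→1 c→18 d→5
  n1 'a': a→21 c→2 d→9
  n2 'ac': c→3
  n3 'acc': a→4
  n4 'acca': ·  ←P0
  n5 'd': b→15 d→6
  n6 'dd': b→7
  n7 'ddb': a→8
  n8 'ddba': ·  ←P1
  n9 'ad': b→13 d→10
  n10 'add': c→11
  n11 'addc': d→12
  n12 'addcd': ·  ←P2
  n13 'adb': b→14
  n14 'adbb': ·  ←P3
  n15 'db': b→23 d→16
  n16 'dbd': c→17
  n17 'dbdc': ·  ←P4
  n18 'c': b→19
  n19 'cb': c→20
  n20 'cbc': ·  ←P5
  n21 'aa': d→22
  n22 'aad': ·  ←P6
  n23 'dbb': ·  ←P7

Failure links (BFS by depth):
  n1('a'): parent n0 fail=0; on 'a' 0 → fail=0;  out ∅∪∅=∅
  n5('d'): parent n0 fail=0; on 'd' 0 → fail=0;  out ∅∪∅=∅
  n18('c'): parent n0 fail=0; on 'c' 0 → fail=0;  out ∅∪∅=∅
  n2('ac'): parent n1 fail=0; on 'c' 0 → fail=18;  out ∅∪∅=∅
  n6('dd'): parent n5 fail=0; on 'd' 0 → fail=5;  out ∅∪∅=∅
  n9('ad'): parent n1 fail=0; on 'd' 0 → fail=5;  out ∅∪∅=∅
  n15('db'): parent n5 fail=0; on 'b' 0 → fail=0;  out ∅∪∅=∅
  n19('cb'): parent n18 fail=0; on 'b' 0 → fail=0;  out ∅∪∅=∅
  n21('aa'): parent n1 fail=0; on 'a' 0 → fail=1;  out ∅∪∅=∅
  n3('acc'): parent n2 fail=18; on 'c' 18→0 → fail=18;  out ∅∪∅=∅
  n7('ddb'): parent n6 fail=5; on 'b' 5 → fail=15;  out ∅∪∅=∅
  n10('add'): parent n9 fail=5; on 'd' 5 → fail=6;  out ∅∪∅=∅
  n13('adb'): parent n9 fail=5; on 'b' 5 → fail=15;  out ∅∪∅=∅
  n16('dbd'): parent n15 fail=0; on 'd' 0 → fail=5;  out ∅∪∅=∅
  n20('cbc'): parent n19 fail=0; on 'c' 0 → fail=18;  out {5}∪∅={5}
  n22('aad'): parent n21 fail=1; on 'd' 1 → fail=9;  out {6}∪∅={6}
  n23('dbb'): parent n15 fail=0; on 'b' 0 → fail=0;  out {7}∪∅={7}
  n4('acca'): parent n3 fail=18; on 'a' 18→0 → fail=1;  out {0}∪∅={0}
  n8('ddba'): parent n7 fail=15; on 'a' 15→0 → fail=1;  out {1}∪∅={1}
  n11('addc'): parent n10 fail=6; on 'c' 6→5→0 → fail=18;  out ∅∪∅=∅
  n14('adbb'): parent n13 fail=15; on 'b' 15 → fail=23;  out {3}∪{7}={3,7}
  n17('dbdc'): parent n16 fail=5; on 'c' 5→0 → fail=18;  out {4}∪∅={4}
  n12('addcd'): parent n11 fail=18; on 'd' 18→0 → fail=5;  out {2}∪∅={2}

Text stream:
i=0 'a': node 0→1
i=1 'd': node 1→9
i=2 'c': node 9→18 ·f
i=3 'd': node 18→5 ·f
i=4 'b': node 5→15
i=5 'd': node 15→16
i=6 'c': node 16→17  emit P4@[3:6]
i=7 'a': node 17→1 ·f
i=8 'd': node 1→9
i=9 'd': node 9→10
i=10 'c': node 10→11
i=11 'd': node 11→12  emit P2@[7:11]
i=12 'c': node 12→18 ·f
i=13 'b': node 18→19
i=14 'c': node 19→20  emit P5@[12:14]
i=15 'd': node 20→5 ·f
i=16 'a': node 5→1 ·f
i=17 'd': node 1→9
i=18 'b': node 9→13
i=19 'b': node 13→14  emit P3@[16:19],P7@[17:19]
i=20 'a': node 14→1 ·f
i=21 'b': node 1→0 ·f
i=22 'b': node 0→0
i=23 'c': node 0→18
i=24 'd': node 18→5 ·f
i=25 'd': node 5→6
i=26 'b': node 6→7
i=27 'a': node 7→8  emit P1@[24:27]
i=28 'a': node 8→21 ·f
i=29 'a': node 21→21 ·f
i=30 'd': node 21→22  emit P6@[28:30]
i=31 'a': node 22→1 ·f
i=32 'a': node 1→21
i=33 'd': node 21→22  emit P6@[31:33]
i=34 'a': node 22→1 ·f
i=35 'd': node 1→9
i=36 'd': node 9→10
i=37 'c': node 10→11
i=38 'd': node 11→12  emit P2@[34:38]
i=39 'a': node 12→1 ·f
i=40 'c': node 1→2
i=41 'd': node 2→5 ·f
i=42 'a': node 5→1 ·f
i=43 'c': node 1→2
i=44 'c': node 2→3
i=45 'a': node 3→4  emit P0@[42:45]
i=46 'a': node 4→21 ·f
i=47 'c': node 21→2 ·f
i=48 'c': node 2→3
i=49 'a': node 3→4  emit P0@[46:49]
i=50 'd': node 4→9 ·f
i=51 'b': node 9→13
i=52 'd': node 13→16 ·f
i=53 'c': node 16→17  emit P4@[50:53]
i=54 'a': node 17→1 ·f

All matches (sorted): [[6,4],[11,2],[14,5],[19,3],[19,7],[27,1],[30,6],[33,6],[38,2],[45,0],[49,0],[53,4]]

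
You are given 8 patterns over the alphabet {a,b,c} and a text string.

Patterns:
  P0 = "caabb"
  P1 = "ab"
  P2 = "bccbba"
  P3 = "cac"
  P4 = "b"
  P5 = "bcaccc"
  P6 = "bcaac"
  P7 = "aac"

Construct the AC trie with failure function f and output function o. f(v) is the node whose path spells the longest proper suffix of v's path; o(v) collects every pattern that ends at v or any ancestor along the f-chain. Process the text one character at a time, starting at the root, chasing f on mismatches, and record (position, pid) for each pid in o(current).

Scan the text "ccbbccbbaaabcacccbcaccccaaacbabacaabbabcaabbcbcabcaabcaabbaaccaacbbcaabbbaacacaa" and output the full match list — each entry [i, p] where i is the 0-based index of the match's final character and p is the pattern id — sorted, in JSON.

Build:
Trie (insert patterns):
  0='ε' goto a→6 b→8 c→1
  1='c' goto a→2
  2='ca' goto a→3 c→14
  3='caa' goto b→4
  4='caab' goto b→5
  5='caabb' goto ·  ←P0
  6='a' goto a→21 b→7
  7='ab' goto ·  ←P1
  8='b' goto c→9  ←P4
  9='bc' goto a→15 c→10
  10='bcc' goto b→11
  11='bccb' goto b→12
  12='bccbb' goto a→13
  13='bccbba' goto ·  ←P2
  14='cac' goto ·  ←P3
  15='bca' goto a→19 c→16
  16='bcac' goto c→17
  17='bcacc' goto c→18
  18='bcaccc' goto ·  ←P5
  19='bcaa' goto c→20
  20='bcaac' goto ·  ←P6
  21='aa' goto c→22
  22='aac' goto ·  ←P7

BFS fail/out derivation:
  fail(1) 'c': from fail(0)=0 chase 'c': 0 ⇒ 0;  out=∅∪out(0)=∅
  fail(6) 'a': from fail(0)=0 chase 'a': 0 ⇒ 0;  out=∅∪out(0)=∅
  fail(8) 'b': from fail(0)=0 chase 'b': 0 ⇒ 0;  out={4}∪out(0)={4}
  fail(2) 'ca': from fail(1)=0 chase 'a': 0 ⇒ 6;  out=∅∪out(6)=∅
  fail(7) 'ab': from fail(6)=0 chase 'b': 0 ⇒ 8;  out={1}∪out(8)={1,4}
  fail(9) 'bc': from fail(8)=0 chase 'c': 0 ⇒ 1;  out=∅∪out(1)=∅
  fail(21) 'aa': from fail(6)=0 chase 'a': 0 ⇒ 6;  out=∅∪out(6)=∅
  fail(3) 'caa': from fail(2)=6 chase 'a': 6 ⇒ 21;  out=∅∪out(21)=∅
  fail(10) 'bcc': from fail(9)=1 chase 'c': 1→0 ⇒ 1;  out=∅∪out(1)=∅
  fail(14) 'cac': from fail(2)=6 chase 'c': 6→0 ⇒ 1;  out={3}∪out(1)={3}
  fail(15) 'bca': from fail(9)=1 chase 'a': 1 ⇒ 2;  out=∅∪out(2)=∅
  fail(22) 'aac': from fail(21)=6 chase 'c': 6→0 ⇒ 1;  out={7}∪out(1)={7}
  fail(4) 'caab': from fail(3)=21 chase 'b': 21→6 ⇒ 7;  out=∅∪out(7)={1,4}
  fail(11) 'bccb': from fail(10)=1 chase 'b': 1→0 ⇒ 8;  out=∅∪out(8)={4}
  fail(16) 'bcac': from fail(15)=2 chase 'c': 2 ⇒ 14;  out=∅∪out(14)={3}
  fail(19) 'bcaa': from fail(15)=2 chase 'a': 2 ⇒ 3;  out=∅∪out(3)=∅
  fail(5) 'caabb': from fail(4)=7 chase 'b': 7→8→0 ⇒ 8;  out={0}∪out(8)={0,4}
  fail(12) 'bccbb': from fail(11)=8 chase 'b': 8→0 ⇒ 8;  out=∅∪out(8)={4}
  fail(17) 'bcacc': from fail(16)=14 chase 'c': 14→1→0 ⇒ 1;  out=∅∪out(1)=∅
  fail(20) 'bcaac': from fail(19)=3 chase 'c': 3→21 ⇒ 22;  out={6}∪out(22)={6,7}
  fail(13) 'bccbba': from fail(12)=8 chase 'a': 8→0 ⇒ 6;  out={2}∪out(6)={2}
  fail(18) 'bcaccc': from fail(17)=1 chase 'c': 1→0 ⇒ 1;  out={5}∪out(1)={5}

Run:
[0] read 'c'  n0⇒n1
[1] read 'c'  n1⇒n1 (fail-walked)
[2] read 'b'  n1⇒n8 (fail-walked)  ** P4@[2:2]
[3] read 'b'  n8⇒n8 (fail-walked)  ** P4@[3:3]
[4] read 'c'  n8⇒n9
[5] read 'c'  n9⇒n10
[6] read 'b'  n10⇒n11  ** P4@[6:6]
[7] read 'b'  n11⇒n12  ** P4@[7:7]
[8] read 'a'  n12⇒n13  ** P2@[3:8]
[9] read 'a'  n13⇒n21 (fail-walked)
[10] read 'a'  n21⇒n21 (fail-walked)
[11] read 'b'  n21⇒n7 (fail-walked)  ** P1@[10:11],P4@[11:11]
[12] read 'c'  n7⇒n9 (fail-walked)
[13] read 'a'  n9⇒n15
[14] read 'c'  n15⇒n16  ** P3@[12:14]
[15] read 'c'  n16⇒n17
[16] read 'c'  n17⇒n18  ** P5@[11:16]
[17] read 'b'  n18⇒n8 (fail-walked)  ** P4@[17:17]
[18] read 'c'  n8⇒n9
[19] read 'a'  n9⇒n15
[20] read 'c'  n15⇒n16  ** P3@[18:20]
[21] read 'c'  n16⇒n17
[22] read 'c'  n17⇒n18  ** P5@[17:22]
[23] read 'c'  n18⇒n1 (fail-walked)
[24] read 'a'  n1⇒n2
[25] read 'a'  n2⇒n3
[26] read 'a'  n3⇒n21 (fail-walked)
[27] read 'c'  n21⇒n22  ** P7@[25:27]
[28] read 'b'  n22⇒n8 (fail-walked)  ** P4@[28:28]
[29] read 'a'  n8⇒n6 (fail-walked)
[30] read 'b'  n6⇒n7  ** P1@[29:30],P4@[30:30]
[31] read 'a'  n7⇒n6 (fail-walked)
[32] read 'c'  n6⇒n1 (fail-walked)
[33] read 'a'  n1⇒n2
[34] read 'a'  n2⇒n3
[35] read 'b'  n3⇒n4  ** P1@[34:35],P4@[35:35]
[36] read 'b'  n4⇒n5  ** P0@[32:36],P4@[36:36]
[37] read 'a'  n5⇒n6 (fail-walked)
[38] read 'b'  n6⇒n7  ** P1@[37:38],P4@[38:38]
[39] read 'c'  n7⇒n9 (fail-walked)
[40] read 'a'  n9⇒n15
[41] read 'a'  n15⇒n19
[42] read 'b'  n19⇒n4 (fail-walked)  ** P1@[41:42],P4@[42:42]
[43] read 'b'  n4⇒n5  ** P0@[39:43],P4@[43:43]
[44] read 'c'  n5⇒n9 (fail-walked)
[45] read 'b'  n9⇒n8 (fail-walked)  ** P4@[45:45]
[46] read 'c'  n8⇒n9
[47] read 'a'  n9⇒n15
[48] read 'b'  n15⇒n7 (fail-walked)  ** P1@[47:48],P4@[48:48]
[49] read 'c'  n7⇒n9 (fail-walked)
[50] read 'a'  n9⇒n15
[51] read 'a'  n15⇒n19
[52] read 'b'  n19⇒n4 (fail-walked)  ** P1@[51:52],P4@[52:52]
[53] read 'c'  n4⇒n9 (fail-walked)
[54] read 'a'  n9⇒n15
[55] read 'a'  n15⇒n19
[56] read 'b'  n19⇒n4 (fail-walked)  ** P1@[55:56],P4@[56:56]
[57] read 'b'  n4⇒n5  ** P0@[53:57],P4@[57:57]
[58] read 'a'  n5⇒n6 (fail-walked)
[59] read 'a'  n6⇒n21
[60] read 'c'  n21⇒n22  ** P7@[58:60]
[61] read 'c'  n22⇒n1 (fail-walked)
[62] read 'a'  n1⇒n2
[63] read 'a'  n2⇒n3
[64] read 'c'  n3⇒n22 (fail-walked)  ** P7@[62:64]
[65] read 'b'  n22⇒n8 (fail-walked)  ** P4@[65:65]
[66] read 'b'  n8⇒n8 (fail-walked)  ** P4@[66:66]
[67] read 'c'  n8⇒n9
[68] read 'a'  n9⇒n15
[69] read 'a'  n15⇒n19
[70] read 'b'  n19⇒n4 (fail-walked)  ** P1@[69:70],P4@[70:70]
[71] read 'b'  n4⇒n5  ** P0@[67:71],P4@[71:71]
[72] read 'b'  n5⇒n8 (fail-walked)  ** P4@[72:72]
[73] read 'a'  n8⇒n6 (fail-walked)
[74] read 'a'  n6⇒n21
[75] read 'c'  n21⇒n22  ** P7@[73:75]
[76] read 'a'  n22⇒n2 (fail-walked)
[77] read 'c'  n2⇒n14  ** P3@[75:77]
[78] read 'a'  n14⇒n2 (fail-walked)
[79] read 'a'  n2⇒n3

All matches (sorted): [[2,4],[3,4],[6,4],[7,4],[8,2],[11,1],[11,4],[14,3],[16,5],[17,4],[20,3],[22,5],[27,7],[28,4],[30,1],[30,4],[35,1],[35,4],[36,0],[36,4],[38,1],[38,4],[42,1],[42,4],[43,0],[43,4],[45,4],[48,1],[48,4],[52,1],[52,4],[56,1],[56,4],[57,0],[57,4],[60,7],[64,7],[65,4],[66,4],[70,1],[70,4],[71,0],[71,4],[72,4],[75,7],[77,3]]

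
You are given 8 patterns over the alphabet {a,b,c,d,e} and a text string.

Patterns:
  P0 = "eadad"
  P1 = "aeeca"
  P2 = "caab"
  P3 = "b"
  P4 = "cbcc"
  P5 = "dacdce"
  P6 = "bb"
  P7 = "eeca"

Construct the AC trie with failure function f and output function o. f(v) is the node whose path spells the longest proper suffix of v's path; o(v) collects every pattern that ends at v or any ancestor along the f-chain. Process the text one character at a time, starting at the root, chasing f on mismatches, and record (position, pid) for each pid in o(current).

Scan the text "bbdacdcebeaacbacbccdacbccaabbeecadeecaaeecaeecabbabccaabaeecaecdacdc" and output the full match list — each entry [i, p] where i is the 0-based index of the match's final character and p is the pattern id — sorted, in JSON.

Build:
Trie (insert patterns):
  n0 'ε': a→6 b→15 c→11 d→19 e→1
  n1 'e': a→2 e→26
  n2 'ea': d→3
  n3 'ead': a→4
  n4 'eada': d→5
  n5 'eadad': ·  ←P0
  n6 'a': e→7
  n7 'ae': e→8
  n8 'aee': c→9
  n9 'aeec': a→10
  n10 'aeeca': ·  ←P1
  n11 'c': a→12 b→16
  n12 'ca': a→13
  n13 'caa': b→14
  n14 'caab': ·  ←P2
  n15 'b': b→25  ←P3
  n16 'cb': c→17
  n17 'cbc': c→18
  n18 'cbcc': ·  ←P4
  n19 'd': a→20
  n20 'da': c→21
  n21 'dac': d→22
  n22 'dacd': c→23
  n23 'dacdc': e→24
  n24 'dacdce': ·  ←P5
  n25 'bb': ·  ←P6
  n26 'ee': c→27
  n27 'eec': a→28
  n28 'eeca': ·  ←P7

BFS fail/out derivation:
  fail(1) 'e': from fail(0)=0 chase 'e': 0 ⇒ 0;  out=∅∪out(0)=∅
  fail(6) 'a': from fail(0)=0 chase 'a': 0 ⇒ 0;  out=∅∪out(0)=∅
  fail(11) 'c': from fail(0)=0 chase 'c': 0 ⇒ 0;  out=∅∪out(0)=∅
  fail(15) 'b': from fail(0)=0 chase 'b': 0 ⇒ 0;  out={3}∪out(0)={3}
  fail(19) 'd': from fail(0)=0 chase 'd': 0 ⇒ 0;  out=∅∪out(0)=∅
  fail(2) 'ea': from fail(1)=0 chase 'a': 0 ⇒ 6;  out=∅∪out(6)=∅
  fail(7) 'ae': from fail(6)=0 chase 'e': 0 ⇒ 1;  out=∅∪out(1)=∅
  fail(12) 'ca': from fail(11)=0 chase 'a': 0 ⇒ 6;  out=∅∪out(6)=∅
  fail(16) 'cb': from fail(11)=0 chase 'b': 0 ⇒ 15;  out=∅∪out(15)={3}
  fail(20) 'da': from fail(19)=0 chase 'a': 0 ⇒ 6;  out=∅∪out(6)=∅
  fail(25) 'bb': from fail(15)=0 chase 'b': 0 ⇒ 15;  out={6}∪out(15)={3,6}
  fail(26) 'ee': from fail(1)=0 chase 'e': 0 ⇒ 1;  out=∅∪out(1)=∅
  fail(3) 'ead': from fail(2)=6 chase 'd': 6→0 ⇒ 19;  out=∅∪out(19)=∅
  fail(8) 'aee': from fail(7)=1 chase 'e': 1 ⇒ 26;  out=∅∪out(26)=∅
  fail(13) 'caa': from fail(12)=6 chase 'a': 6→0 ⇒ 6;  out=∅∪out(6)=∅
  fail(17) 'cbc': from fail(16)=15 chase 'c': 15→0 ⇒ 11;  out=∅∪out(11)=∅
  fail(21) 'dac': from fail(20)=6 chase 'c': 6→0 ⇒ 11;  out=∅∪out(11)=∅
  fail(27) 'eec': from fail(26)=1 chase 'c': 1→0 ⇒ 11;  out=∅∪out(11)=∅
  fail(4) 'eada': from fail(3)=19 chase 'a': 19 ⇒ 20;  out=∅∪out(20)=∅
  fail(9) 'aeec': from fail(8)=26 chase 'c': 26 ⇒ 27;  out=∅∪out(27)=∅
  fail(14) 'caab': from fail(13)=6 chase 'b': 6→0 ⇒ 15;  out={2}∪out(15)={2,3}
  fail(18) 'cbcc': from fail(17)=11 chase 'c': 11→0 ⇒ 11;  out={4}∪out(11)={4}
  fail(22) 'dacd': from fail(21)=11 chase 'd': 11→0 ⇒ 19;  out=∅∪out(19)=∅
  fail(28) 'eeca': from fail(27)=11 chase 'a': 11 ⇒ 12;  out={7}∪out(12)={7}
  fail(5) 'eadad': from fail(4)=20 chase 'd': 20→6→0 ⇒ 19;  out={0}∪out(19)={0}
  fail(10) 'aeeca': from fail(9)=27 chase 'a': 27 ⇒ 28;  out={1}∪out(28)={1,7}
  fail(23) 'dacdc': from fail(22)=19 chase 'c': 19→0 ⇒ 11;  out=∅∪out(11)=∅
  fail(24) 'dacdce': from fail(23)=11 chase 'e': 11→0 ⇒ 1;  out={5}∪out(1)={5}

Text stream:
i=0 'b': node 0→15  emit P3@[0:0]
i=1 'b': node 15→25  emit P3@[1:1],P6@[0:1]
i=2 'd': node 25→19 (via fail)
i=3 'a': node 19→20
i=4 'c': node 20→21
i=5 'd': node 21→22
i=6 'c': node 22→23
i=7 'e': node 23→24  emit P5@[2:7]
i=8 'b': node 24→15 (via fail)  emit P3@[8:8]
i=9 'e': node 15→1 (via fail)
i=10 'a': node 1→2
i=11 'a': node 2→6 (via fail)
i=12 'c': node 6→11 (via fail)
i=13 'b': node 11→16  emit P3@[13:13]
i=14 'a': node 16→6 (via fail)
i=15 'c': node 6→11 (via fail)
i=16 'b': node 11→16  emit P3@[16:16]
i=17 'c': node 16→17
i=18 'c': node 17→18  emit P4@[15:18]
i=19 'd': node 18→19 (via fail)
i=20 'a': node 19→20
i=21 'c': node 20→21
i=22 'b': node 21→16 (via fail)  emit P3@[22:22]
i=23 'c': node 16→17
i=24 'c': node 17→18  emit P4@[21:24]
i=25 'a': node 18→12 (via fail)
i=26 'a': node 12→13
i=27 'b': node 13→14  emit P2@[24:27],P3@[27:27]
i=28 'b': node 14→25 (via fail)  emit P3@[28:28],P6@[27:28]
i=29 'e': node 25→1 (via fail)
i=30 'e': node 1→26
i=31 'c': node 26→27
i=32 'a': node 27→28  emit P7@[29:32]
i=33 'd': node 28→19 (via fail)
i=34 'e': node 19→1 (via fail)
i=35 'e': node 1→26
i=36 'c': node 26→27
i=37 'a': node 27→28  emit P7@[34:37]
i=38 'a': node 28→13 (via fail)
i=39 'e': node 13→7 (via fail)
i=40 'e': node 7→8
i=41 'c': node 8→9
i=42 'a': node 9→10  emit P1@[38:42],P7@[39:42]
i=43 'e': node 10→7 (via fail)
i=44 'e': node 7→8
i=45 'c': node 8→9
i=46 'a': node 9→10  emit P1@[42:46],P7@[43:46]
i=47 'b': node 10→15 (via fail)  emit P3@[47:47]
i=48 'b': node 15→25  emit P3@[48:48],P6@[47:48]
i=49 'a': node 25→6 (via fail)
i=50 'b': node 6→15 (via fail)  emit P3@[50:50]
i=51 'c': node 15→11 (via fail)
i=52 'c': node 11→11 (via fail)
i=53 'a': node 11→12
i=54 'a': node 12→13
i=55 'b': node 13→14  emit P2@[52:55],P3@[55:55]
i=56 'a': node 14→6 (via fail)
i=57 'e': node 6→7
i=58 'e': node 7→8
i=59 'c': node 8→9
i=60 'a': node 9→10  emit P1@[56:60],P7@[57:60]
i=61 'e': node 10→7 (via fail)
i=62 'c': node 7→11 (via fail)
i=63 'd': node 11→19 (via fail)
i=64 'a': node 19→20
i=65 'c': node 20→21
i=66 'd': node 21→22
i=67 'c': node 22→23

All matches (sorted): [[0,3],[1,3],[1,6],[7,5],[8,3],[13,3],[16,3],[18,4],[22,3],[24,4],[27,2],[27,3],[28,3],[28,6],[32,7],[37,7],[42,1],[42,7],[46,1],[46,7],[47,3],[48,3],[48,6],[50,3],[55,2],[55,3],[60,1],[60,7]]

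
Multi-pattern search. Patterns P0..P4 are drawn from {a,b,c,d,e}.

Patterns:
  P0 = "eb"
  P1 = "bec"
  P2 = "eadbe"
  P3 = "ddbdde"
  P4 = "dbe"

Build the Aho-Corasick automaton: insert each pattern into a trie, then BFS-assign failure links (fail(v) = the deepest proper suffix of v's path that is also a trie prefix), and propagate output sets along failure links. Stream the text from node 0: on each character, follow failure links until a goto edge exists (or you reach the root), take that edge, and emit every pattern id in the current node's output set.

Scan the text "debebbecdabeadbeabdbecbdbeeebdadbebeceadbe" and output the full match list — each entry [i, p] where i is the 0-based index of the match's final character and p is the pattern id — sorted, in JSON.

Build automaton:
Trie nodes:
  n0 'ε': b→3 d→10 e→1
  n1 'e': a→6 b→2
  n2 'eb': ·  ←P0
  n3 'b': e→4
  n4 'be': c→5
  n5 'bec': ·  ←P1
  n6 'ea': d→7
  n7 'ead': b→8
  n8 'eadb': e→9
  n9 'eadbe': ·  ←P2
  n10 'd': b→16 d→11
  n11 'dd': b→12
  n12 'ddb': d→13
  n13 'ddbd': d→14
  n14 'ddbdd': e→15
  n15 'ddbdde': ·  ←P3
  n16 'db': e→17
  n17 'dbe': ·  ←P4

Failure links (BFS by depth):
  n1('e'): parent n0 fail=0; on 'e' 0 → fail=0;  out ∅∪∅=∅
  n3('b'): parent n0 fail=0; on 'b' 0 → fail=0;  out ∅∪∅=∅
  n10('d'): parent n0 fail=0; on 'd' 0 → fail=0;  out ∅∪∅=∅
  n2('eb'): parent n1 fail=0; on 'b' 0 → fail=3;  out {0}∪∅={0}
  n4('be'): parent n3 fail=0; on 'e' 0 → fail=1;  out ∅∪∅=∅
  n6('ea'): parent n1 fail=0; on 'a' 0 → fail=0;  out ∅∪∅=∅
  n11('dd'): parent n10 fail=0; on 'd' 0 → fail=10;  out ∅∪∅=∅
  n16('db'): parent n10 fail=0; on 'b' 0 → fail=3;  out ∅∪∅=∅
  n5('bec'): parent n4 fail=1; on 'c' 1→0 → fail=0;  out {1}∪∅={1}
  n7('ead'): parent n6 fail=0; on 'd' 0 → fail=10;  out ∅∪∅=∅
  n12('ddb'): parent n11 fail=10; on 'b' 10 → fail=16;  out ∅∪∅=∅
  n17('dbe'): parent n16 fail=3; on 'e' 3 → fail=4;  out {4}∪∅={4}
  n8('eadb'): parent n7 fail=10; on 'b' 10 → fail=16;  out ∅∪∅=∅
  n13('ddbd'): parent n12 fail=16; on 'd' 16→3→0 → fail=10;  out ∅∪∅=∅
  n9('eadbe'): parent n8 fail=16; on 'e' 16 → fail=17;  out {2}∪{4}={2,4}
  n14('ddbdd'): parent n13 fail=10; on 'd' 10 → fail=11;  out ∅∪∅=∅
  n15('ddbdde'): parent n14 fail=11; on 'e' 11→10→0 → fail=1;  out {3}∪∅={3}

Run:
[0] read 'd'  n0⇒n10
[1] read 'e'  n10⇒n1 (via fail)
[2] read 'b'  n1⇒n2  ** P0@[1:2]
[3] read 'e'  n2⇒n4 (via fail)
[4] read 'b'  n4⇒n2 (via fail)  ** P0@[3:4]
[5] read 'b'  n2⇒n3 (via fail)
[6] read 'e'  n3⇒n4
[7] read 'c'  n4⇒n5  ** P1@[5:7]
[8] read 'd'  n5⇒n10 (via fail)
[9] read 'a'  n10⇒n0 (via fail)
[10] read 'b'  n0⇒n3
[11] read 'e'  n3⇒n4
[12] read 'a'  n4⇒n6 (via fail)
[13] read 'd'  n6⇒n7
[14] read 'b'  n7⇒n8
[15] read 'e'  n8⇒n9  ** P2@[11:15],P4@[13:15]
[16] read 'a'  n9⇒n6 (via fail)
[17] read 'b'  n6⇒n3 (via fail)
[18] read 'd'  n3⇒n10 (via fail)
[19] read 'b'  n10⇒n16
[20] read 'e'  n16⇒n17  ** P4@[18:20]
[21] read 'c'  n17⇒n5 (via fail)  ** P1@[19:21]
[22] read 'b'  n5⇒n3 (via fail)
[23] read 'd'  n3⇒n10 (via fail)
[24] read 'b'  n10⇒n16
[25] read 'e'  n16⇒n17  ** P4@[23:25]
[26] read 'e'  n17⇒n1 (via fail)
[27] read 'e'  n1⇒n1 (via fail)
[28] read 'b'  n1⇒n2  ** P0@[27:28]
[29] read 'd'  n2⇒n10 (via fail)
[30] read 'a'  n10⇒n0 (via fail)
[31] read 'd'  n0⇒n10
[32] read 'b'  n10⇒n16
[33] read 'e'  n16⇒n17  ** P4@[31:33]
[34] read 'b'  n17⇒n2 (via fail)  ** P0@[33:34]
[35] read 'e'  n2⇒n4 (via fail)
[36] read 'c'  n4⇒n5  ** P1@[34:36]
[37] read 'e'  n5⇒n1 (via fail)
[38] read 'a'  n1⇒n6
[39] read 'd'  n6⇒n7
[40] read 'b'  n7⇒n8
[41] read 'e'  n8⇒n9  ** P2@[37:41],P4@[39:41]

Matches: [[2,0],[4,0],[7,1],[15,2],[15,4],[20,4],[21,1],[25,4],[28,0],[33,4],[34,0],[36,1],[41,2],[41,4]]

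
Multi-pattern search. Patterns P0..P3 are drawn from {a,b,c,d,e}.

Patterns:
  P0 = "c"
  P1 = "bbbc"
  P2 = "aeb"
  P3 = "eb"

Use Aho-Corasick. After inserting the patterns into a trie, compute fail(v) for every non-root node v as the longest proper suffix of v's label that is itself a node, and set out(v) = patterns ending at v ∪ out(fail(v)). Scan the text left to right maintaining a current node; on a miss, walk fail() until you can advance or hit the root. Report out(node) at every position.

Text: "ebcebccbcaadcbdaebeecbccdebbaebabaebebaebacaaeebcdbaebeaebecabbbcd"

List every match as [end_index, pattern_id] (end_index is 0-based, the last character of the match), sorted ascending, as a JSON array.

Build automaton:
Trie (insert patterns):
  0='ε' goto a→6 b→2 c→1 e→9
  1='c' goto ·  [P0 ends]
  2='b' goto b→3
  3='bb' goto b→4
  4='bbb' goto c→5
  5='bbbc' goto ·  [P1 ends]
  6='a' goto e→7
  7='ae' goto b→8
  8='aeb' goto ·  [P2 ends]
  9='e' goto b→10
  10='eb' goto ·  [P3 ends]

Failure links (BFS by depth):
  fail(1) 'c': from fail(0)=0 chase 'c': 0 ⇒ 0;  out={0}∪out(0)={0}
  fail(2) 'b': from fail(0)=0 chase 'b': 0 ⇒ 0;  out=∅∪out(0)=∅
  fail(6) 'a': from fail(0)=0 chase 'a': 0 ⇒ 0;  out=∅∪out(0)=∅
  fail(9) 'e': from fail(0)=0 chase 'e': 0 ⇒ 0;  out=∅∪out(0)=∅
  fail(3) 'bb': from fail(2)=0 chase 'b': 0 ⇒ 2;  out=∅∪out(2)=∅
  fail(7) 'ae': from fail(6)=0 chase 'e': 0 ⇒ 9;  out=∅∪out(9)=∅
  fail(10) 'eb': from fail(9)=0 chase 'b': 0 ⇒ 2;  out={3}∪out(2)={3}
  fail(4) 'bbb': from fail(3)=2 chase 'b': 2 ⇒ 3;  out=∅∪out(3)=∅
  fail(8) 'aeb': from fail(7)=9 chase 'b': 9 ⇒ 10;  out={2}∪out(10)={2,3}
  fail(5) 'bbbc': from fail(4)=3 chase 'c': 3→2→0 ⇒ 1;  out={1}∪out(1)={0,1}

Scan:
pos 0 'e': at 9
pos 1 'b': at 10  emit P3@[0:1]
pos 2 'c': at 1 ·f  emit P0@[2:2]
pos 3 'e': at 9 ·f
pos 4 'b': at 10  emit P3@[3:4]
pos 5 'c': at 1 ·f  emit P0@[5:5]
pos 6 'c': at 1 ·f  emit P0@[6:6]
pos 7 'b': at 2 ·f
pos 8 'c': at 1 ·f  emit P0@[8:8]
pos 9 'a': at 6 ·f
pos 10 'a': at 6 ·f
pos 11 'd': at 0 ·f
pos 12 'c': at 1  emit P0@[12:12]
pos 13 'b': at 2 ·f
pos 14 'd': at 0 ·f
pos 15 'a': at 6
pos 16 'e': at 7
pos 17 'b': at 8  emit P2@[15:17],P3@[16:17]
pos 18 'e': at 9 ·f
pos 19 'e': at 9 ·f
pos 20 'c': at 1 ·f  emit P0@[20:20]
pos 21 'b': at 2 ·f
pos 22 'c': at 1 ·f  emit P0@[22:22]
pos 23 'c': at 1 ·f  emit P0@[23:23]
pos 24 'd': at 0 ·f
pos 25 'e': at 9
pos 26 'b': at 10  emit P3@[25:26]
pos 27 'b': at 3 ·f
pos 28 'a': at 6 ·f
pos 29 'e': at 7
pos 30 'b': at 8  emit P2@[28:30],P3@[29:30]
pos 31 'a': at 6 ·f
pos 32 'b': at 2 ·f
pos 33 'a': at 6 ·f
pos 34 'e': at 7
pos 35 'b': at 8  emit P2@[33:35],P3@[34:35]
pos 36 'e': at 9 ·f
pos 37 'b': at 10  emit P3@[36:37]
pos 38 'a': at 6 ·f
pos 39 'e': at 7
pos 40 'b': at 8  emit P2@[38:40],P3@[39:40]
pos 41 'a': at 6 ·f
pos 42 'c': at 1 ·f  emit P0@[42:42]
pos 43 'a': at 6 ·f
pos 44 'a': at 6 ·f
pos 45 'e': at 7
pos 46 'e': at 9 ·f
pos 47 'b': at 10  emit P3@[46:47]
pos 48 'c': at 1 ·f  emit P0@[48:48]
pos 49 'd': at 0 ·f
pos 50 'b': at 2
pos 51 'a': at 6 ·f
pos 52 'e': at 7
pos 53 'b': at 8  emit P2@[51:53],P3@[52:53]
pos 54 'e': at 9 ·f
pos 55 'a': at 6 ·f
pos 56 'e': at 7
pos 57 'b': at 8  emit P2@[55:57],P3@[56:57]
pos 58 'e': at 9 ·f
pos 59 'c': at 1 ·f  emit P0@[59:59]
pos 60 'a': at 6 ·f
pos 61 'b': at 2 ·f
pos 62 'b': at 3
pos 63 'b': at 4
pos 64 'c': at 5  emit P0@[64:64],P1@[61:64]
pos 65 'd': at 0 ·f

All matches (sorted): [[1,3],[2,0],[4,3],[5,0],[6,0],[8,0],[12,0],[17,2],[17,3],[20,0],[22,0],[23,0],[26,3],[30,2],[30,3],[35,2],[35,3],[37,3],[40,2],[40,3],[42,0],[47,3],[48,0],[53,2],[53,3],[57,2],[57,3],[59,0],[64,0],[64,1]]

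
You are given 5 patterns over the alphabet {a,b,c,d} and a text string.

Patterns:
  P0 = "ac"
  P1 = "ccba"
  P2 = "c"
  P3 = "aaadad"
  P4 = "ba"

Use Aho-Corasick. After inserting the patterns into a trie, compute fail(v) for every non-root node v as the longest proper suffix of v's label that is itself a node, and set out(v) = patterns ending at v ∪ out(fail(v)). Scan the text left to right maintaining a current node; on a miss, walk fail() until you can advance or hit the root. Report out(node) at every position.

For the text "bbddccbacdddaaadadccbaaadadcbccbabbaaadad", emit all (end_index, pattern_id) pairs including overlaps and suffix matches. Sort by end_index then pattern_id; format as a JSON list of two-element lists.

Build automaton:
Trie (insert patterns):
  n0 'ε': a→1 b→12 c→3
  n1 'a': a→7 c→2
  n2 'ac': ·  ←P0
  n3 'c': c→4  ←P2
  n4 'cc': b→5
  n5 'ccb': a→6
  n6 'ccba': ·  ←P1
  n7 'aa': a→8
  n8 'aaa': d→9
  n9 'aaad': a→10
  n10 'aaada': d→11
  n11 'aaadad': ·  ←P3
  n12 'b': a→13
  n13 'ba': ·  ←P4

Failure links (BFS by depth):
  n1('a'): parent n0 fail=0; on 'a' 0 → fail=0;  out ∅∪∅=∅
  n3('c'): parent n0 fail=0; on 'c' 0 → fail=0;  out {2}∪∅={2}
  n12('b'): parent n0 fail=0; on 'b' 0 → fail=0;  out ∅∪∅=∅
  n2('ac'): parent n1 fail=0; on 'c' 0 → fail=3;  out {0}∪{2}={0,2}
  n4('cc'): parent n3 fail=0; on 'c' 0 → fail=3;  out ∅∪{2}={2}
  n7('aa'): parent n1 fail=0; on 'a' 0 → fail=1;  out ∅∪∅=∅
  n13('ba'): parent n12 fail=0; on 'a' 0 → fail=1;  out {4}∪∅={4}
  n5('ccb'): parent n4 fail=3; on 'b' 3→0 → fail=12;  out ∅∪∅=∅
  n8('aaa'): parent n7 fail=1; on 'a' 1 → fail=7;  out ∅∪∅=∅
  n6('ccba'): parent n5 fail=12; on 'a' 12 → fail=13;  out {1}∪{4}={1,4}
  n9('aaad'): parent n8 fail=7; on 'd' 7→1→0 → fail=0;  out ∅∪∅=∅
  n10('aaada'): parent n9 fail=0; on 'a' 0 → fail=1;  out ∅∪∅=∅
  n11('aaadad'): parent n10 fail=1; on 'd' 1→0 → fail=0;  out {3}∪∅={3}

Text stream:
i=0 'b': node 0→12
i=1 'b': node 12→12 (via fail)
i=2 'd': node 12→0 (via fail)
i=3 'd': node 0→0
i=4 'c': node 0→3  emit P2@[4:4]
i=5 'c': node 3→4  emit P2@[5:5]
i=6 'b': node 4→5
i=7 'a': node 5→6  emit P1@[4:7],P4@[6:7]
i=8 'c': node 6→2 (via fail)  emit P0@[7:8],P2@[8:8]
i=9 'd': node 2→0 (via fail)
i=10 'd': node 0→0
i=11 'd': node 0→0
i=12 'a': node 0→1
i=13 'a': node 1→7
i=14 'a': node 7→8
i=15 'd': node 8→9
i=16 'a': node 9→10
i=17 'd': node 10→11  emit P3@[12:17]
i=18 'c': node 11→3 (via fail)  emit P2@[18:18]
i=19 'c': node 3→4  emit P2@[19:19]
i=20 'b': node 4→5
i=21 'a': node 5→6  emit P1@[18:21],P4@[20:21]
i=22 'a': node 6→7 (via fail)
i=23 'a': node 7→8
i=24 'd': node 8→9
i=25 'a': node 9→10
i=26 'd': node 10→11  emit P3@[21:26]
i=27 'c': node 11→3 (via fail)  emit P2@[27:27]
i=28 'b': node 3→12 (via fail)
i=29 'c': node 12→3 (via fail)  emit P2@[29:29]
i=30 'c': node 3→4  emit P2@[30:30]
i=31 'b': node 4→5
i=32 'a': node 5→6  emit P1@[29:32],P4@[31:32]
i=33 'b': node 6→12 (via fail)
i=34 'b': node 12→12 (via fail)
i=35 'a': node 12→13  emit P4@[34:35]
i=36 'a': node 13→7 (via fail)
i=37 'a': node 7→8
i=38 'd': node 8→9
i=39 'a': node 9→10
i=40 'd': node 10→11  emit P3@[35:40]

Matches: [[4,2],[5,2],[7,1],[7,4],[8,0],[8,2],[17,3],[18,2],[19,2],[21,1],[21,4],[26,3],[27,2],[29,2],[30,2],[32,1],[32,4],[35,4],[40,3]]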